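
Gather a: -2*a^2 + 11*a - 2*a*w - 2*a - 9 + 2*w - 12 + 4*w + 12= -2*a^2 + a*(9 - 2*w) + 6*w - 9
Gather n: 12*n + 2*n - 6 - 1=14*n - 7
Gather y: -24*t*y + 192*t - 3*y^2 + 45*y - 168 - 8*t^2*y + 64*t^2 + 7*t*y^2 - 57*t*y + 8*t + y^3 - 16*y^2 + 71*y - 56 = 64*t^2 + 200*t + y^3 + y^2*(7*t - 19) + y*(-8*t^2 - 81*t + 116) - 224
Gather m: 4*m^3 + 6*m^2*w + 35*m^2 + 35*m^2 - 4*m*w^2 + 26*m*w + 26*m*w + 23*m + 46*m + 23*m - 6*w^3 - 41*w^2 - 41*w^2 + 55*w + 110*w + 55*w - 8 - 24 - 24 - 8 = 4*m^3 + m^2*(6*w + 70) + m*(-4*w^2 + 52*w + 92) - 6*w^3 - 82*w^2 + 220*w - 64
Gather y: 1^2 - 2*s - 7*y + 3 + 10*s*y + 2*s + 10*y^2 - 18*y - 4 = 10*y^2 + y*(10*s - 25)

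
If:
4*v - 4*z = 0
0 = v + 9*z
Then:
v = 0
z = 0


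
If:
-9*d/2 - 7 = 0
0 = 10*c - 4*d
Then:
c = -28/45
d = -14/9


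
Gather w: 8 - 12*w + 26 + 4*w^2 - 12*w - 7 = 4*w^2 - 24*w + 27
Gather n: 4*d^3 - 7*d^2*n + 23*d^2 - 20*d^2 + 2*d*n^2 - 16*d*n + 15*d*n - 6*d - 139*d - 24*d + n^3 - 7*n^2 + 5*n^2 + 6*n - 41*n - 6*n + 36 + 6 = 4*d^3 + 3*d^2 - 169*d + n^3 + n^2*(2*d - 2) + n*(-7*d^2 - d - 41) + 42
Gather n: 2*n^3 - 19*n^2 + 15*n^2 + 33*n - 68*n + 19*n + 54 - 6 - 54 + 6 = 2*n^3 - 4*n^2 - 16*n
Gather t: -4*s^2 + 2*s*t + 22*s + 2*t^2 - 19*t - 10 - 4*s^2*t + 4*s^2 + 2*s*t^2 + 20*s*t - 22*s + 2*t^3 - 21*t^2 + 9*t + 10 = 2*t^3 + t^2*(2*s - 19) + t*(-4*s^2 + 22*s - 10)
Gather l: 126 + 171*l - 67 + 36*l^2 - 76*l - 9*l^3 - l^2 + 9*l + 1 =-9*l^3 + 35*l^2 + 104*l + 60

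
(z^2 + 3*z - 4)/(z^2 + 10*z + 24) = (z - 1)/(z + 6)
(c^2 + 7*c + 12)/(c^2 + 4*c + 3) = (c + 4)/(c + 1)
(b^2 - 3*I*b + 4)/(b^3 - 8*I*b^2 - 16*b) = (b + I)/(b*(b - 4*I))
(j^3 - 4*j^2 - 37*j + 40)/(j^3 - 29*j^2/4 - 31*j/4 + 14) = 4*(j + 5)/(4*j + 7)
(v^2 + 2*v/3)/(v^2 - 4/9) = 3*v/(3*v - 2)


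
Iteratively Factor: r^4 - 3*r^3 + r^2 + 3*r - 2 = (r - 1)*(r^3 - 2*r^2 - r + 2) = (r - 2)*(r - 1)*(r^2 - 1) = (r - 2)*(r - 1)^2*(r + 1)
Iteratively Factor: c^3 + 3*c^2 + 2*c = (c)*(c^2 + 3*c + 2) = c*(c + 1)*(c + 2)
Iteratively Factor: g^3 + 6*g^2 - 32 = (g + 4)*(g^2 + 2*g - 8) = (g - 2)*(g + 4)*(g + 4)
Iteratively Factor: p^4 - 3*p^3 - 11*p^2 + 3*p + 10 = (p - 5)*(p^3 + 2*p^2 - p - 2) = (p - 5)*(p + 1)*(p^2 + p - 2) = (p - 5)*(p + 1)*(p + 2)*(p - 1)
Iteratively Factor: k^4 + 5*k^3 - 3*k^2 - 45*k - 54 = (k + 3)*(k^3 + 2*k^2 - 9*k - 18) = (k + 3)^2*(k^2 - k - 6) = (k - 3)*(k + 3)^2*(k + 2)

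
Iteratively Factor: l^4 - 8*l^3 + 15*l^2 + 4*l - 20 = (l - 2)*(l^3 - 6*l^2 + 3*l + 10) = (l - 5)*(l - 2)*(l^2 - l - 2) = (l - 5)*(l - 2)*(l + 1)*(l - 2)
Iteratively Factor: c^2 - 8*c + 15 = (c - 5)*(c - 3)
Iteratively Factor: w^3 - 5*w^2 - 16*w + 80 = (w + 4)*(w^2 - 9*w + 20) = (w - 4)*(w + 4)*(w - 5)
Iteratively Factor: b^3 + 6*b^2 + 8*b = (b)*(b^2 + 6*b + 8) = b*(b + 4)*(b + 2)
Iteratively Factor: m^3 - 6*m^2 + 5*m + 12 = (m - 3)*(m^2 - 3*m - 4) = (m - 4)*(m - 3)*(m + 1)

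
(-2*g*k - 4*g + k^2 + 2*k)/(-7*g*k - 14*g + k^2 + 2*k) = (2*g - k)/(7*g - k)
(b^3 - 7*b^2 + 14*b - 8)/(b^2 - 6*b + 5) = (b^2 - 6*b + 8)/(b - 5)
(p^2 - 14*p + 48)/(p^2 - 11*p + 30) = (p - 8)/(p - 5)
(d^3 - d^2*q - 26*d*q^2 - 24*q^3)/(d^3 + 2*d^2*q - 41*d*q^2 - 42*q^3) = (d + 4*q)/(d + 7*q)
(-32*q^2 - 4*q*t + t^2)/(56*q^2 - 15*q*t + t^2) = (-4*q - t)/(7*q - t)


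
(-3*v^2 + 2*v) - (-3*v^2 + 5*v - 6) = 6 - 3*v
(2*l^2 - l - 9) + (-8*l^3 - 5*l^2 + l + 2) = -8*l^3 - 3*l^2 - 7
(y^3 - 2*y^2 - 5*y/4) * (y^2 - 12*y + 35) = y^5 - 14*y^4 + 231*y^3/4 - 55*y^2 - 175*y/4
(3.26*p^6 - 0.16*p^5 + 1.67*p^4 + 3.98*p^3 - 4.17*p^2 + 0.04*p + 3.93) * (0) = 0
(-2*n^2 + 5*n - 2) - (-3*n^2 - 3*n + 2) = n^2 + 8*n - 4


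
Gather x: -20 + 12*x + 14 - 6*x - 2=6*x - 8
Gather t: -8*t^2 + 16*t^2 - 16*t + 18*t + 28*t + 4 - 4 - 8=8*t^2 + 30*t - 8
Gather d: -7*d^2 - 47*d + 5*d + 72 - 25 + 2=-7*d^2 - 42*d + 49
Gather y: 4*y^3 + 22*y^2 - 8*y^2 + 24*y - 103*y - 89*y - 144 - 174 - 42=4*y^3 + 14*y^2 - 168*y - 360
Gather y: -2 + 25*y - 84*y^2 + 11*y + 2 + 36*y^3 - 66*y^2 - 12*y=36*y^3 - 150*y^2 + 24*y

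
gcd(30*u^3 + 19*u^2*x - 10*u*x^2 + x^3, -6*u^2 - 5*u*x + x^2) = -6*u^2 - 5*u*x + x^2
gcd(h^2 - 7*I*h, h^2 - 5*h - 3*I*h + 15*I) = 1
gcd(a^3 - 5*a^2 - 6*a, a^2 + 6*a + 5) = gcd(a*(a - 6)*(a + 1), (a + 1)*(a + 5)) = a + 1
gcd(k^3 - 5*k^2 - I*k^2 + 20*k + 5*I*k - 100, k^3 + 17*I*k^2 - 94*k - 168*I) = k + 4*I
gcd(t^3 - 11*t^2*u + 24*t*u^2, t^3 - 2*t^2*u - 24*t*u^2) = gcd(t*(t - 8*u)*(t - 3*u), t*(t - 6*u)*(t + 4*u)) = t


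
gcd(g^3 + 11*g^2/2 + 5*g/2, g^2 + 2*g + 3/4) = g + 1/2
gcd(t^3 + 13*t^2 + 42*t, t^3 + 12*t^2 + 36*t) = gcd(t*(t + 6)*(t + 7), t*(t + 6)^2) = t^2 + 6*t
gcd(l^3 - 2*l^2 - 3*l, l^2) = l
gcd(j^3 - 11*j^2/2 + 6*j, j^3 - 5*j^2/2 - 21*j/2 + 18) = j^2 - 11*j/2 + 6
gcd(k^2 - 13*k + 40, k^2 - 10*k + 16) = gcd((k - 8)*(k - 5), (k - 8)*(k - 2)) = k - 8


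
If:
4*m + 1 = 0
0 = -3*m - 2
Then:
No Solution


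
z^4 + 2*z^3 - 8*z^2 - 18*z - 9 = (z - 3)*(z + 1)^2*(z + 3)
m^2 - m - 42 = (m - 7)*(m + 6)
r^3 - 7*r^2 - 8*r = r*(r - 8)*(r + 1)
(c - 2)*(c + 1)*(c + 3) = c^3 + 2*c^2 - 5*c - 6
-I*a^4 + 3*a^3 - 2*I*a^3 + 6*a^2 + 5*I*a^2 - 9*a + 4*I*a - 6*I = (a + 3)*(a + I)*(a + 2*I)*(-I*a + I)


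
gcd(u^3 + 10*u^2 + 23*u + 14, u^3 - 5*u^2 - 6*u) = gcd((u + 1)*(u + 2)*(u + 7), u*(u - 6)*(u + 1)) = u + 1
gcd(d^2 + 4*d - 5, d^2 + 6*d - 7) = d - 1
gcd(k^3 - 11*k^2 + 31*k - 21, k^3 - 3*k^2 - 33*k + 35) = k^2 - 8*k + 7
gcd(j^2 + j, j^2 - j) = j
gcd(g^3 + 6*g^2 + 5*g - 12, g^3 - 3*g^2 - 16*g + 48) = g + 4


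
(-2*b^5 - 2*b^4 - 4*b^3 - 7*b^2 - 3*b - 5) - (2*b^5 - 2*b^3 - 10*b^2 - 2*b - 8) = -4*b^5 - 2*b^4 - 2*b^3 + 3*b^2 - b + 3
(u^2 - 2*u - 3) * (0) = 0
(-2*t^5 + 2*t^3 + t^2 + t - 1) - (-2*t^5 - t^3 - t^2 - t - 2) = 3*t^3 + 2*t^2 + 2*t + 1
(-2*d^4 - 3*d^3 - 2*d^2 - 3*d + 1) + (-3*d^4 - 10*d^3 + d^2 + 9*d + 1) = -5*d^4 - 13*d^3 - d^2 + 6*d + 2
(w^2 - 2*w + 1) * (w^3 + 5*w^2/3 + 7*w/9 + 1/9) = w^5 - w^4/3 - 14*w^3/9 + 2*w^2/9 + 5*w/9 + 1/9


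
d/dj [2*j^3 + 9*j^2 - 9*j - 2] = 6*j^2 + 18*j - 9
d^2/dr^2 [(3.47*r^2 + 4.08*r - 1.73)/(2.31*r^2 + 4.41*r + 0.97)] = (-27.155898*r^3 - 102.040092*r^2 - 160.594434*r - 87.91379)/(12.326391*r^6 + 70.596603*r^5 + 150.303384*r^4 + 145.055043*r^3 + 63.114408*r^2 + 12.448107*r + 0.912673)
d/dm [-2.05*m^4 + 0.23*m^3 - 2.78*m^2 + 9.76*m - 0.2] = -8.2*m^3 + 0.69*m^2 - 5.56*m + 9.76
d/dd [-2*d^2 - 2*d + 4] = -4*d - 2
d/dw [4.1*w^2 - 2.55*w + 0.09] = 8.2*w - 2.55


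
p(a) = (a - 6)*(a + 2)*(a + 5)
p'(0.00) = -32.00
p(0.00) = -60.00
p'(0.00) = -32.00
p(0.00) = -60.00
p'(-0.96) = -31.16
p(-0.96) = -29.24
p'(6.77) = 119.04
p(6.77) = 79.48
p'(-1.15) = -30.33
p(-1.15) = -23.40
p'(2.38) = -10.25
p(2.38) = -117.01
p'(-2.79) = -14.23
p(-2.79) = 15.35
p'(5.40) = 66.28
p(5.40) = -46.18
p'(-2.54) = -17.73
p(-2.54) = 11.34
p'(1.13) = -25.91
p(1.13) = -93.44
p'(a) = (a - 6)*(a + 2) + (a - 6)*(a + 5) + (a + 2)*(a + 5)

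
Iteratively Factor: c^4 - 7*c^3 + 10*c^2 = (c)*(c^3 - 7*c^2 + 10*c) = c^2*(c^2 - 7*c + 10) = c^2*(c - 5)*(c - 2)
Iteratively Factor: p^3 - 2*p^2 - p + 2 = (p + 1)*(p^2 - 3*p + 2) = (p - 2)*(p + 1)*(p - 1)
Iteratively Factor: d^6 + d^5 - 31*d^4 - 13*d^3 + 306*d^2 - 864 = (d - 3)*(d^5 + 4*d^4 - 19*d^3 - 70*d^2 + 96*d + 288) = (d - 3)^2*(d^4 + 7*d^3 + 2*d^2 - 64*d - 96) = (d - 3)^3*(d^3 + 10*d^2 + 32*d + 32) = (d - 3)^3*(d + 4)*(d^2 + 6*d + 8) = (d - 3)^3*(d + 4)^2*(d + 2)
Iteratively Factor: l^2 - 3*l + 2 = (l - 1)*(l - 2)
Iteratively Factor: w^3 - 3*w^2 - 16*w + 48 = (w - 4)*(w^2 + w - 12) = (w - 4)*(w - 3)*(w + 4)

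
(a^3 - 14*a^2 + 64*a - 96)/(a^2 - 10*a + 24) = a - 4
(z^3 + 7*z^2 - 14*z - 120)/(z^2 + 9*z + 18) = (z^2 + z - 20)/(z + 3)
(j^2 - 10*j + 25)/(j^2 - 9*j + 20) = (j - 5)/(j - 4)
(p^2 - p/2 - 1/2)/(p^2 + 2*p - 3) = (p + 1/2)/(p + 3)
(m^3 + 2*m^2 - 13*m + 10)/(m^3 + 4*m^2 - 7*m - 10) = (m - 1)/(m + 1)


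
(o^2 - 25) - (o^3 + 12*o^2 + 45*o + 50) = -o^3 - 11*o^2 - 45*o - 75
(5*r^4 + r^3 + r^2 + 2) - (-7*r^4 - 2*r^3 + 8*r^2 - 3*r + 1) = 12*r^4 + 3*r^3 - 7*r^2 + 3*r + 1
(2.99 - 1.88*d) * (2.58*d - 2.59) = -4.8504*d^2 + 12.5834*d - 7.7441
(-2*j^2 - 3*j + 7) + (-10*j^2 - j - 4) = -12*j^2 - 4*j + 3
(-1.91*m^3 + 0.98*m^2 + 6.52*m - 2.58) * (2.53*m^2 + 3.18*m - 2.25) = -4.8323*m^5 - 3.5944*m^4 + 23.9095*m^3 + 12.0012*m^2 - 22.8744*m + 5.805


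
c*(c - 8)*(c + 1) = c^3 - 7*c^2 - 8*c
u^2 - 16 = (u - 4)*(u + 4)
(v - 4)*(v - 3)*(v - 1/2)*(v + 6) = v^4 - 3*v^3/2 - 59*v^2/2 + 87*v - 36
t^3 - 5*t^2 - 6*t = t*(t - 6)*(t + 1)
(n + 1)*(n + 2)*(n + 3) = n^3 + 6*n^2 + 11*n + 6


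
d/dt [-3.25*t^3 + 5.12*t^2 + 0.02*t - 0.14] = -9.75*t^2 + 10.24*t + 0.02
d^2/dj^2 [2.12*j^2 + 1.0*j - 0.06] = 4.24000000000000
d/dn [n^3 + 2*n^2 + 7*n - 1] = 3*n^2 + 4*n + 7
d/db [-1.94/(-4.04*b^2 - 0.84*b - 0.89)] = (-15.6752*b - 1.6296)/(4.04*b^2 + 0.84*b + 0.89)^2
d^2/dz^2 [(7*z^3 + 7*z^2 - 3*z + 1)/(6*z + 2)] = (63*z^3 + 63*z^2 + 21*z + 25)/(27*z^3 + 27*z^2 + 9*z + 1)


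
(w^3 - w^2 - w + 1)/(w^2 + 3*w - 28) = (w^3 - w^2 - w + 1)/(w^2 + 3*w - 28)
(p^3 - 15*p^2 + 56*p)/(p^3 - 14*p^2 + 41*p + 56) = p/(p + 1)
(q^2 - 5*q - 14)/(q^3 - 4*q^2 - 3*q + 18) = (q - 7)/(q^2 - 6*q + 9)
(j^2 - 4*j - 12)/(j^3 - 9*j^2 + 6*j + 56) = (j - 6)/(j^2 - 11*j + 28)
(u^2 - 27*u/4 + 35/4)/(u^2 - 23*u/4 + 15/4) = (4*u - 7)/(4*u - 3)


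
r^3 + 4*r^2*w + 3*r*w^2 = r*(r + w)*(r + 3*w)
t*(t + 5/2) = t^2 + 5*t/2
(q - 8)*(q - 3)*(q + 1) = q^3 - 10*q^2 + 13*q + 24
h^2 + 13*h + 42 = (h + 6)*(h + 7)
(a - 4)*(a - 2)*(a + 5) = a^3 - a^2 - 22*a + 40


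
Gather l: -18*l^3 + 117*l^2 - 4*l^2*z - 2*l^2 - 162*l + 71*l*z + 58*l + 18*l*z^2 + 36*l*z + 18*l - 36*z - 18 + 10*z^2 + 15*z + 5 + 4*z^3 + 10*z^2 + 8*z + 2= -18*l^3 + l^2*(115 - 4*z) + l*(18*z^2 + 107*z - 86) + 4*z^3 + 20*z^2 - 13*z - 11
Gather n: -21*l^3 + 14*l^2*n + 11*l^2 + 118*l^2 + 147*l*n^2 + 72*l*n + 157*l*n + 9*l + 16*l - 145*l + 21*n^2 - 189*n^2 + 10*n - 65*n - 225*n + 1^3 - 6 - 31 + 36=-21*l^3 + 129*l^2 - 120*l + n^2*(147*l - 168) + n*(14*l^2 + 229*l - 280)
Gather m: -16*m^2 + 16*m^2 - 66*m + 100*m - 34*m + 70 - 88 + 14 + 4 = 0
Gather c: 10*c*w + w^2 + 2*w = 10*c*w + w^2 + 2*w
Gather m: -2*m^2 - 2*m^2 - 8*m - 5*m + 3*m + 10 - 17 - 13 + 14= -4*m^2 - 10*m - 6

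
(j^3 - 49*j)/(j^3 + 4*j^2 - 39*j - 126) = j*(j - 7)/(j^2 - 3*j - 18)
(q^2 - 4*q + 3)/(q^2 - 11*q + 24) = (q - 1)/(q - 8)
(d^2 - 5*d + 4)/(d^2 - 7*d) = (d^2 - 5*d + 4)/(d*(d - 7))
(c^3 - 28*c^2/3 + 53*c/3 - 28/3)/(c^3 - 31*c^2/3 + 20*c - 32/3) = (c - 7)/(c - 8)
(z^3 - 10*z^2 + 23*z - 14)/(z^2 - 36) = (z^3 - 10*z^2 + 23*z - 14)/(z^2 - 36)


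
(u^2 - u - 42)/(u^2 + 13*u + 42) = (u - 7)/(u + 7)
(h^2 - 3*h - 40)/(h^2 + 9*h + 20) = (h - 8)/(h + 4)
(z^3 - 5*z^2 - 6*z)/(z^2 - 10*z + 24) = z*(z + 1)/(z - 4)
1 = 1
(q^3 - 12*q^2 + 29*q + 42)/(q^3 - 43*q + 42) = (q^2 - 6*q - 7)/(q^2 + 6*q - 7)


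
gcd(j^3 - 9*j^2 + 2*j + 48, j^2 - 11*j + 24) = j^2 - 11*j + 24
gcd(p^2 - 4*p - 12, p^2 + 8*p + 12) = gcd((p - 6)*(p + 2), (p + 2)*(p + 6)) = p + 2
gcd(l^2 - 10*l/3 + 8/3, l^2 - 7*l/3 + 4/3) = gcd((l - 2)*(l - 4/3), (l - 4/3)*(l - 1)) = l - 4/3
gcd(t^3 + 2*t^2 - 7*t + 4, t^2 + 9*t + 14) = 1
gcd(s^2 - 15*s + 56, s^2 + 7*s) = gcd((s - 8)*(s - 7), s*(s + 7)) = 1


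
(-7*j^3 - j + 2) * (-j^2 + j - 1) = 7*j^5 - 7*j^4 + 8*j^3 - 3*j^2 + 3*j - 2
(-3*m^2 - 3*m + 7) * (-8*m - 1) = 24*m^3 + 27*m^2 - 53*m - 7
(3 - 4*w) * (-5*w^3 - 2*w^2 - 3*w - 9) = 20*w^4 - 7*w^3 + 6*w^2 + 27*w - 27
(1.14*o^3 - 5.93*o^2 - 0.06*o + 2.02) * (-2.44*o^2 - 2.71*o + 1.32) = -2.7816*o^5 + 11.3798*o^4 + 17.7215*o^3 - 12.5938*o^2 - 5.5534*o + 2.6664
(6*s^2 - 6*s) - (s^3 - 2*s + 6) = -s^3 + 6*s^2 - 4*s - 6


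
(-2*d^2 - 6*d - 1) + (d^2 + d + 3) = -d^2 - 5*d + 2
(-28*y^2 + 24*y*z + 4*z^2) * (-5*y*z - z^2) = 140*y^3*z - 92*y^2*z^2 - 44*y*z^3 - 4*z^4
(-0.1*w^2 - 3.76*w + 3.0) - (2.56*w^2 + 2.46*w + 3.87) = -2.66*w^2 - 6.22*w - 0.87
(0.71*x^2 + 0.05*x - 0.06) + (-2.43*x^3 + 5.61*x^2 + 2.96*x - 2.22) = -2.43*x^3 + 6.32*x^2 + 3.01*x - 2.28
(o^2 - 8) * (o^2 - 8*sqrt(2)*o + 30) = o^4 - 8*sqrt(2)*o^3 + 22*o^2 + 64*sqrt(2)*o - 240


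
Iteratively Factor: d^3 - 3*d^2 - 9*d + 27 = (d + 3)*(d^2 - 6*d + 9) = (d - 3)*(d + 3)*(d - 3)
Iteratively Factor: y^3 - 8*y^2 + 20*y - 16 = (y - 2)*(y^2 - 6*y + 8) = (y - 4)*(y - 2)*(y - 2)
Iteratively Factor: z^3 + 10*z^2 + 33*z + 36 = (z + 3)*(z^2 + 7*z + 12) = (z + 3)*(z + 4)*(z + 3)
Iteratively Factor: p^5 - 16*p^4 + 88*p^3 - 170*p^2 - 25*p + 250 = (p - 5)*(p^4 - 11*p^3 + 33*p^2 - 5*p - 50) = (p - 5)*(p - 2)*(p^3 - 9*p^2 + 15*p + 25) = (p - 5)^2*(p - 2)*(p^2 - 4*p - 5) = (p - 5)^2*(p - 2)*(p + 1)*(p - 5)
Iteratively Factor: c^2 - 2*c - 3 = (c + 1)*(c - 3)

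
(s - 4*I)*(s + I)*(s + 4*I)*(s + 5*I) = s^4 + 6*I*s^3 + 11*s^2 + 96*I*s - 80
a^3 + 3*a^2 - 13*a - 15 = (a - 3)*(a + 1)*(a + 5)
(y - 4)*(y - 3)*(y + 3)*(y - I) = y^4 - 4*y^3 - I*y^3 - 9*y^2 + 4*I*y^2 + 36*y + 9*I*y - 36*I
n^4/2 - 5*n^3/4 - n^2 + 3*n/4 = n*(n/2 + 1/2)*(n - 3)*(n - 1/2)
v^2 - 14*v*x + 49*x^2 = (v - 7*x)^2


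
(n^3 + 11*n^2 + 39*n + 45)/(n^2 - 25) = (n^2 + 6*n + 9)/(n - 5)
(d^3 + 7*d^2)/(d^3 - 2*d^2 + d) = d*(d + 7)/(d^2 - 2*d + 1)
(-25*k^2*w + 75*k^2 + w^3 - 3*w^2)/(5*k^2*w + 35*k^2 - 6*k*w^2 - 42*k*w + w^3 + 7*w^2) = (5*k*w - 15*k + w^2 - 3*w)/(-k*w - 7*k + w^2 + 7*w)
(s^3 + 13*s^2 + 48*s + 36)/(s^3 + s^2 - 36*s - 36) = (s + 6)/(s - 6)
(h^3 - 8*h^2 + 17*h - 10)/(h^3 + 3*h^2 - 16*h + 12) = (h - 5)/(h + 6)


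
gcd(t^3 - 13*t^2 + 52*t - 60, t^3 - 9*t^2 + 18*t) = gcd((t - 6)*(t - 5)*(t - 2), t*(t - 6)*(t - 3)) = t - 6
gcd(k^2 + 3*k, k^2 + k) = k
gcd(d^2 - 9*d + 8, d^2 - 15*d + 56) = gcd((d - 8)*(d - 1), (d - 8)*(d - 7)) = d - 8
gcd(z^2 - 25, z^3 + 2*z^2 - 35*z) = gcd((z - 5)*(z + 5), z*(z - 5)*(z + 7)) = z - 5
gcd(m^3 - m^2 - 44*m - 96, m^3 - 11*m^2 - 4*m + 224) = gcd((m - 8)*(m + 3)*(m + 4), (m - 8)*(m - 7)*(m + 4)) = m^2 - 4*m - 32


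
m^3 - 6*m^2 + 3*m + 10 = (m - 5)*(m - 2)*(m + 1)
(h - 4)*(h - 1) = h^2 - 5*h + 4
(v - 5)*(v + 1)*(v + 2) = v^3 - 2*v^2 - 13*v - 10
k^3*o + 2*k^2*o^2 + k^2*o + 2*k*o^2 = k*(k + 2*o)*(k*o + o)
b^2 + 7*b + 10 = (b + 2)*(b + 5)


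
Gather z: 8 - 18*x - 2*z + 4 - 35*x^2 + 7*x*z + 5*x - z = -35*x^2 - 13*x + z*(7*x - 3) + 12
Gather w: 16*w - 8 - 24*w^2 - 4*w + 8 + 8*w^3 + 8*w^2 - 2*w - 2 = 8*w^3 - 16*w^2 + 10*w - 2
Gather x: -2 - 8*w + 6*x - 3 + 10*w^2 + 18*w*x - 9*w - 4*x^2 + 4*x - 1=10*w^2 - 17*w - 4*x^2 + x*(18*w + 10) - 6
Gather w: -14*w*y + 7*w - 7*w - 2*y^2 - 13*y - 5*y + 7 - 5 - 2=-14*w*y - 2*y^2 - 18*y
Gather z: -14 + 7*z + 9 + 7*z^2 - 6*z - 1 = 7*z^2 + z - 6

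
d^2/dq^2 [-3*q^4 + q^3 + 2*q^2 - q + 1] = -36*q^2 + 6*q + 4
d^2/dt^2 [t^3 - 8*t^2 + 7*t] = 6*t - 16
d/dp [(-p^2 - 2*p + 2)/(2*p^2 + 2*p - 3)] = 2*(p^2 - p + 1)/(4*p^4 + 8*p^3 - 8*p^2 - 12*p + 9)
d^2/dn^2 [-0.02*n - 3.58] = 0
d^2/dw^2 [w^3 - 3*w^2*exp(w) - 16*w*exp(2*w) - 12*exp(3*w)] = -3*w^2*exp(w) - 64*w*exp(2*w) - 12*w*exp(w) + 6*w - 108*exp(3*w) - 64*exp(2*w) - 6*exp(w)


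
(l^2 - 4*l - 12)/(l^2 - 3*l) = (l^2 - 4*l - 12)/(l*(l - 3))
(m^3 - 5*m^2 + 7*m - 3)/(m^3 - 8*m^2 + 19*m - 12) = (m - 1)/(m - 4)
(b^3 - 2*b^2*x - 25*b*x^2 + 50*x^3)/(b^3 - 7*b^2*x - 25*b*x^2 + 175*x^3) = (-b + 2*x)/(-b + 7*x)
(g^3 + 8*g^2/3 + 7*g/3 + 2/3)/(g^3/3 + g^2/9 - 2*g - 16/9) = 3*(3*g^2 + 5*g + 2)/(3*g^2 - 2*g - 16)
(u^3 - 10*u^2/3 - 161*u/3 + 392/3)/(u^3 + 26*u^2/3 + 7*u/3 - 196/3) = (u - 8)/(u + 4)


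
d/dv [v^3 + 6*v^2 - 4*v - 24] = 3*v^2 + 12*v - 4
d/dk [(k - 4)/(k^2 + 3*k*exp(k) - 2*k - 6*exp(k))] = (k^2 + 3*k*exp(k) - 2*k - (k - 4)*(3*k*exp(k) + 2*k - 3*exp(k) - 2) - 6*exp(k))/(k^2 + 3*k*exp(k) - 2*k - 6*exp(k))^2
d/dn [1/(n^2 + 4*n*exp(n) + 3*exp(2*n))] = 2*(-2*n*exp(n) - n - 3*exp(2*n) - 2*exp(n))/(n^2 + 4*n*exp(n) + 3*exp(2*n))^2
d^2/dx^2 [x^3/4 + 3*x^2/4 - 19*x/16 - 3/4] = 3*x/2 + 3/2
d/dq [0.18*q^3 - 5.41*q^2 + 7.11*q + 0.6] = 0.54*q^2 - 10.82*q + 7.11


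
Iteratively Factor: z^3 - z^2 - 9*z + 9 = (z + 3)*(z^2 - 4*z + 3) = (z - 1)*(z + 3)*(z - 3)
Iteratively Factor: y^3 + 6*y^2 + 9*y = (y + 3)*(y^2 + 3*y) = y*(y + 3)*(y + 3)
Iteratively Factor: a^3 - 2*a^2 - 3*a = (a - 3)*(a^2 + a) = a*(a - 3)*(a + 1)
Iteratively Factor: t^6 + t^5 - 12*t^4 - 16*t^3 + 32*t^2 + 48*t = (t)*(t^5 + t^4 - 12*t^3 - 16*t^2 + 32*t + 48) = t*(t + 2)*(t^4 - t^3 - 10*t^2 + 4*t + 24) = t*(t + 2)^2*(t^3 - 3*t^2 - 4*t + 12) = t*(t + 2)^3*(t^2 - 5*t + 6) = t*(t - 2)*(t + 2)^3*(t - 3)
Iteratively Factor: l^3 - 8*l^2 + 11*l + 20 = (l - 5)*(l^2 - 3*l - 4) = (l - 5)*(l - 4)*(l + 1)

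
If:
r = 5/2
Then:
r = 5/2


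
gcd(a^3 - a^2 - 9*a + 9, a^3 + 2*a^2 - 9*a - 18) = a^2 - 9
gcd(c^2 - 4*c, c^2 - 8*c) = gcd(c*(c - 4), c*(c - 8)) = c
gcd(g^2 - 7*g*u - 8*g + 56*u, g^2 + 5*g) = 1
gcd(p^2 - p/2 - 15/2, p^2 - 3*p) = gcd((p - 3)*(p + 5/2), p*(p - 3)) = p - 3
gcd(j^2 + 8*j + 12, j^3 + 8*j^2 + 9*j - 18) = j + 6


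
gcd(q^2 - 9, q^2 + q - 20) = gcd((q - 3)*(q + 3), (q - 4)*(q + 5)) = 1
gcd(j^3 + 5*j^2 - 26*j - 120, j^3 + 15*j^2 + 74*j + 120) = j^2 + 10*j + 24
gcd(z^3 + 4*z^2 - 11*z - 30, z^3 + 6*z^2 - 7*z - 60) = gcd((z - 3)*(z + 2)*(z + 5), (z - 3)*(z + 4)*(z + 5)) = z^2 + 2*z - 15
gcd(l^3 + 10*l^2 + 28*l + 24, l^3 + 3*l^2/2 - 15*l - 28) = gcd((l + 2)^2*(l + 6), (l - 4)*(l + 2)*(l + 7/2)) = l + 2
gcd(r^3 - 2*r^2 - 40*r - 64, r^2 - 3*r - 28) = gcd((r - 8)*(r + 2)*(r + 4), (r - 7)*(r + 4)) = r + 4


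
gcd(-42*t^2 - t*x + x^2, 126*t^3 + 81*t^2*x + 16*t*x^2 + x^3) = 6*t + x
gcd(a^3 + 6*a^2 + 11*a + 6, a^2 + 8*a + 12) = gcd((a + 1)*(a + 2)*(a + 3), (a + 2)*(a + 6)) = a + 2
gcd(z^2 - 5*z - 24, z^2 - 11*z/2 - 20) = z - 8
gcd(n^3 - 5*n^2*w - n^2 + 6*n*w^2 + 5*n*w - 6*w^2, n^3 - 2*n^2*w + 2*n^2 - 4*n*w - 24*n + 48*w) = -n + 2*w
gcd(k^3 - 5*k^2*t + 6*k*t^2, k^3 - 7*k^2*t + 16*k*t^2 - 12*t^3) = k^2 - 5*k*t + 6*t^2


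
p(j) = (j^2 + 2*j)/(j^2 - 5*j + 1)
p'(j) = (5 - 2*j)*(j^2 + 2*j)/(j^2 - 5*j + 1)^2 + (2*j + 2)/(j^2 - 5*j + 1) = (-7*j^2 + 2*j + 2)/(j^4 - 10*j^3 + 27*j^2 - 10*j + 1)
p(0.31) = -1.58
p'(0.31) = 9.45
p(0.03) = 0.07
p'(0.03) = 2.84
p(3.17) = -3.41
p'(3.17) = -2.69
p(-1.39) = -0.09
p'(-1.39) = -0.15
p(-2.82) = 0.10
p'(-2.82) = -0.11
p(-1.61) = -0.05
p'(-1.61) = -0.14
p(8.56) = 2.87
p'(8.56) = -0.50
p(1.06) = -1.02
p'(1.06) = -0.37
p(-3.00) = 0.12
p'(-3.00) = -0.11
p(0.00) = 0.00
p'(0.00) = 2.00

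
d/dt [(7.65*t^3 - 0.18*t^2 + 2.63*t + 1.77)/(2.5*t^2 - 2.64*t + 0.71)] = (19.125*t^4 - 40.392*t^3 + 10.1947*t^2 - 9.1056*t + 6.5401)/(6.25*t^4 - 13.2*t^3 + 10.5196*t^2 - 3.7488*t + 0.5041)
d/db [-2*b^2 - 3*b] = -4*b - 3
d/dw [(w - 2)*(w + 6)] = 2*w + 4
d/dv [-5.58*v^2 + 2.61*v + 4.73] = 2.61 - 11.16*v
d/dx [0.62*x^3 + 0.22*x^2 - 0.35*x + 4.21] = 1.86*x^2 + 0.44*x - 0.35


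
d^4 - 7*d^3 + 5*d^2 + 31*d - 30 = (d - 5)*(d - 3)*(d - 1)*(d + 2)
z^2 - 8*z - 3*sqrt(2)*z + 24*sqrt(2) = (z - 8)*(z - 3*sqrt(2))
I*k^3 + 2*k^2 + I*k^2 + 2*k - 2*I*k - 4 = (k + 2)*(k - 2*I)*(I*k - I)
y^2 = y^2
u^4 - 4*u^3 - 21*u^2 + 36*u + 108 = (u - 6)*(u - 3)*(u + 2)*(u + 3)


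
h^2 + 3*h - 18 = (h - 3)*(h + 6)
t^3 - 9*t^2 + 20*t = t*(t - 5)*(t - 4)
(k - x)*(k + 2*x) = k^2 + k*x - 2*x^2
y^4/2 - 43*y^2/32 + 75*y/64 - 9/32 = (y/2 + 1)*(y - 3/4)^2*(y - 1/2)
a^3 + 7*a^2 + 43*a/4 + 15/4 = (a + 1/2)*(a + 3/2)*(a + 5)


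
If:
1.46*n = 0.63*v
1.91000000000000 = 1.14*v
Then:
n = 0.72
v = 1.68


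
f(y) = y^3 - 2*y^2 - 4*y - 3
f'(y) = 3*y^2 - 4*y - 4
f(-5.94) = -259.39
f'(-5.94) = 125.61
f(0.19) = -3.83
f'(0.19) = -4.65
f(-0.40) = -1.78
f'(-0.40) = -1.92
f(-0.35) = -1.89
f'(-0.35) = -2.23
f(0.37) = -4.70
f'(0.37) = -5.07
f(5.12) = 58.31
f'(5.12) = 54.16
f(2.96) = -6.43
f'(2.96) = 10.44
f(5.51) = 81.52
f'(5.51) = 65.04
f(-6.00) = -267.00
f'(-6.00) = 128.00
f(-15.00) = -3768.00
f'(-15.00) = 731.00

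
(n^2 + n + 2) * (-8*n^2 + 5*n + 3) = -8*n^4 - 3*n^3 - 8*n^2 + 13*n + 6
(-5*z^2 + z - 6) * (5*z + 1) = -25*z^3 - 29*z - 6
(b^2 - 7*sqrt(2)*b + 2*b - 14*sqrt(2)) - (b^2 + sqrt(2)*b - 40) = -8*sqrt(2)*b + 2*b - 14*sqrt(2) + 40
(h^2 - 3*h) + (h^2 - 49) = 2*h^2 - 3*h - 49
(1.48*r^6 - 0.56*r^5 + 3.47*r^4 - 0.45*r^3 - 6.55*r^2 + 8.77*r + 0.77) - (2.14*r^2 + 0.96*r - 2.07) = 1.48*r^6 - 0.56*r^5 + 3.47*r^4 - 0.45*r^3 - 8.69*r^2 + 7.81*r + 2.84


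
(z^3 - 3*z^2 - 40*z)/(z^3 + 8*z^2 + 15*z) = (z - 8)/(z + 3)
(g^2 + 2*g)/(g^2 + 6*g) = (g + 2)/(g + 6)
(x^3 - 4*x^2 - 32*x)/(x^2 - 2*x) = (x^2 - 4*x - 32)/(x - 2)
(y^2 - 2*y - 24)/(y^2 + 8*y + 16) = (y - 6)/(y + 4)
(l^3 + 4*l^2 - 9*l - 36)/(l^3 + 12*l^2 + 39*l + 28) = (l^2 - 9)/(l^2 + 8*l + 7)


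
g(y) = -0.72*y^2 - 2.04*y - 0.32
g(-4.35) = -5.07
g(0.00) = -0.32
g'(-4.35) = 4.22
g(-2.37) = 0.47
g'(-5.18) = 5.42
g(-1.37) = 1.12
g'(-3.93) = 3.62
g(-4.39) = -5.24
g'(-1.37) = -0.07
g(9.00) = -77.00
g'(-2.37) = 1.37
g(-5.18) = -9.07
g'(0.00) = -2.04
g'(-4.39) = 4.28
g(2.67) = -10.90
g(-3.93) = -3.42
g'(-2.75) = 1.92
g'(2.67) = -5.88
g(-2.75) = -0.15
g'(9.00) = -15.00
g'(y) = -1.44*y - 2.04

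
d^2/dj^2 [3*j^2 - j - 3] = 6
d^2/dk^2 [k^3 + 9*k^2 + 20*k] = 6*k + 18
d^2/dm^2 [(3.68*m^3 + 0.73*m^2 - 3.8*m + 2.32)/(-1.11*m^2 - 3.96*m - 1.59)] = (2.8421709430404e-14*m^4 - 86.645376*m^3 - 148.445082*m^2 - 157.24692*m - 116.117154)/(1.367631*m^6 + 14.637348*m^5 + 58.096845*m^4 + 104.03316*m^3 + 83.219805*m^2 + 30.033828*m + 4.019679)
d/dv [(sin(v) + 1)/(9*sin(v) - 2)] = -11*cos(v)/(9*sin(v) - 2)^2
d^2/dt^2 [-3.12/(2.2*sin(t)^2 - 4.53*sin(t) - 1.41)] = (-60.4032*sin(t)^4 + 93.28176*sin(t)^3 - 12.133368*sin(t)^2 - 166.635144*sin(t) + 147.406896)/(-2.2*sin(t)^2 + 4.53*sin(t) + 1.41)^3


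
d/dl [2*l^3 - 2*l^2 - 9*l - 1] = 6*l^2 - 4*l - 9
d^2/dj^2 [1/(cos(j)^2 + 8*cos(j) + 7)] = 2*(-2*sin(j)^4 + 19*sin(j)^2 + 43*cos(j) - 3*cos(3*j) + 40)/((cos(j) + 1)^3*(cos(j) + 7)^3)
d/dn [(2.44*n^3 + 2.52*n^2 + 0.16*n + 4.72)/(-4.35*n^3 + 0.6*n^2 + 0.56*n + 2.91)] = (-3.5527136788005e-15*n^5 + 12.426*n^4 + 4.1248*n^3 + 84.2124*n^2 + 9.0024*n - 2.1776)/(18.9225*n^6 - 5.22*n^5 - 4.512*n^4 - 24.645*n^3 + 3.8056*n^2 + 3.2592*n + 8.4681)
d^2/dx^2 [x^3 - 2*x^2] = 6*x - 4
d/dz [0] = 0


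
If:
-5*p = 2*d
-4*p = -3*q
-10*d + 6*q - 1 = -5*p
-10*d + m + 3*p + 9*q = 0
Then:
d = -5/76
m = -20/19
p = 1/38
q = 2/57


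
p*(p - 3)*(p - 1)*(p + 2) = p^4 - 2*p^3 - 5*p^2 + 6*p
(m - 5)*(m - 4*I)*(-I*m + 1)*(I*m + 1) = m^4 - 5*m^3 - 4*I*m^3 + m^2 + 20*I*m^2 - 5*m - 4*I*m + 20*I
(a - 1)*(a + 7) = a^2 + 6*a - 7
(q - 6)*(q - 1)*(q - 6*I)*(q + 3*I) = q^4 - 7*q^3 - 3*I*q^3 + 24*q^2 + 21*I*q^2 - 126*q - 18*I*q + 108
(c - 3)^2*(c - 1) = c^3 - 7*c^2 + 15*c - 9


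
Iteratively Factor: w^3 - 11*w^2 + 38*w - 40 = (w - 2)*(w^2 - 9*w + 20) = (w - 5)*(w - 2)*(w - 4)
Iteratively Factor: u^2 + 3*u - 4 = (u - 1)*(u + 4)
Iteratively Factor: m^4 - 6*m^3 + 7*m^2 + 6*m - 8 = (m - 4)*(m^3 - 2*m^2 - m + 2) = (m - 4)*(m - 2)*(m^2 - 1) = (m - 4)*(m - 2)*(m + 1)*(m - 1)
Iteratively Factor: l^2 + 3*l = (l)*(l + 3)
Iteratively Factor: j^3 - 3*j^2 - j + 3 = (j + 1)*(j^2 - 4*j + 3) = (j - 3)*(j + 1)*(j - 1)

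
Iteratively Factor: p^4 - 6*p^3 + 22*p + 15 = (p + 1)*(p^3 - 7*p^2 + 7*p + 15) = (p - 3)*(p + 1)*(p^2 - 4*p - 5) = (p - 5)*(p - 3)*(p + 1)*(p + 1)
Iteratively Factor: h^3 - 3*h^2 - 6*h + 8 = (h + 2)*(h^2 - 5*h + 4) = (h - 1)*(h + 2)*(h - 4)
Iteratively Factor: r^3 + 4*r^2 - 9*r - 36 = (r + 4)*(r^2 - 9) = (r + 3)*(r + 4)*(r - 3)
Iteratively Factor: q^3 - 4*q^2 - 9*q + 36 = (q - 3)*(q^2 - q - 12) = (q - 3)*(q + 3)*(q - 4)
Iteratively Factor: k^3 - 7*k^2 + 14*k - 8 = (k - 1)*(k^2 - 6*k + 8) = (k - 2)*(k - 1)*(k - 4)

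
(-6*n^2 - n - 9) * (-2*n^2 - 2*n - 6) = 12*n^4 + 14*n^3 + 56*n^2 + 24*n + 54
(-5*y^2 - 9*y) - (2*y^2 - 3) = -7*y^2 - 9*y + 3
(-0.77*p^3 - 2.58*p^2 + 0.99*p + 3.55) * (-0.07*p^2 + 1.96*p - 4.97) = 0.0539*p^5 - 1.3286*p^4 - 1.2992*p^3 + 14.5145*p^2 + 2.0377*p - 17.6435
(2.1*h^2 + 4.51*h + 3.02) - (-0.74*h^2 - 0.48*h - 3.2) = 2.84*h^2 + 4.99*h + 6.22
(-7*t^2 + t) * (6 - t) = 7*t^3 - 43*t^2 + 6*t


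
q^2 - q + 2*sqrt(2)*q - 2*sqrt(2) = (q - 1)*(q + 2*sqrt(2))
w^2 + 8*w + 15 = (w + 3)*(w + 5)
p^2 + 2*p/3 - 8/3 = (p - 4/3)*(p + 2)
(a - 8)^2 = a^2 - 16*a + 64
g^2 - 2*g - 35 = (g - 7)*(g + 5)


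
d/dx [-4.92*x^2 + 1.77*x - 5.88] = 1.77 - 9.84*x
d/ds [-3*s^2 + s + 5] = 1 - 6*s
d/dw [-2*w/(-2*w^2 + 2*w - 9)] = 2*(9 - 2*w^2)/(4*w^4 - 8*w^3 + 40*w^2 - 36*w + 81)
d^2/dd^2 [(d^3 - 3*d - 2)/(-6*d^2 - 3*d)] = 2*(11*d^3 + 24*d^2 + 12*d + 2)/(3*d^3*(8*d^3 + 12*d^2 + 6*d + 1))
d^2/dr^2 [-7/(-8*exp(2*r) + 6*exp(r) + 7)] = 14*((3 - 16*exp(r))*(-8*exp(2*r) + 6*exp(r) + 7) - 4*(8*exp(r) - 3)^2*exp(r))*exp(r)/(-8*exp(2*r) + 6*exp(r) + 7)^3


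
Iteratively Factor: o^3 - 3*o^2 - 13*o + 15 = (o + 3)*(o^2 - 6*o + 5) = (o - 5)*(o + 3)*(o - 1)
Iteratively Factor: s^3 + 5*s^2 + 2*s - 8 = (s - 1)*(s^2 + 6*s + 8) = (s - 1)*(s + 2)*(s + 4)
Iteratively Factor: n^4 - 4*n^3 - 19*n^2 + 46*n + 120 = (n + 3)*(n^3 - 7*n^2 + 2*n + 40) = (n - 5)*(n + 3)*(n^2 - 2*n - 8) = (n - 5)*(n - 4)*(n + 3)*(n + 2)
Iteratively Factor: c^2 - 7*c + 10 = (c - 5)*(c - 2)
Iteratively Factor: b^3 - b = (b - 1)*(b^2 + b) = (b - 1)*(b + 1)*(b)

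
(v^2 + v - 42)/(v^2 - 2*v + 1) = (v^2 + v - 42)/(v^2 - 2*v + 1)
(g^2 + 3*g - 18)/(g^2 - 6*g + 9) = (g + 6)/(g - 3)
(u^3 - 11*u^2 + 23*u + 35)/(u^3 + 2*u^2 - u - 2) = (u^2 - 12*u + 35)/(u^2 + u - 2)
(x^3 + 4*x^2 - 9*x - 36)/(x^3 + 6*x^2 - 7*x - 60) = (x + 3)/(x + 5)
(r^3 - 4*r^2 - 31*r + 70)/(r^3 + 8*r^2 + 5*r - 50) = (r - 7)/(r + 5)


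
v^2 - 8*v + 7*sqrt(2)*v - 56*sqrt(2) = (v - 8)*(v + 7*sqrt(2))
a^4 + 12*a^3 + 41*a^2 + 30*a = a*(a + 1)*(a + 5)*(a + 6)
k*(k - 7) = k^2 - 7*k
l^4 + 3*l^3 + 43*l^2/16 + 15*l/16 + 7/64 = (l + 1/4)*(l + 1/2)^2*(l + 7/4)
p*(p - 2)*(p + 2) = p^3 - 4*p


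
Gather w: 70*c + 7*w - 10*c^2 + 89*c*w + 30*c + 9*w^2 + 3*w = -10*c^2 + 100*c + 9*w^2 + w*(89*c + 10)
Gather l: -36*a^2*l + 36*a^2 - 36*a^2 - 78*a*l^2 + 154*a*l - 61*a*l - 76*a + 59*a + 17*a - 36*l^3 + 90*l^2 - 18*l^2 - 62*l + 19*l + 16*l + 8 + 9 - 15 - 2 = -36*l^3 + l^2*(72 - 78*a) + l*(-36*a^2 + 93*a - 27)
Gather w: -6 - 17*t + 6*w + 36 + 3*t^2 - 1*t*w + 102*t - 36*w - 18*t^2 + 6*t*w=-15*t^2 + 85*t + w*(5*t - 30) + 30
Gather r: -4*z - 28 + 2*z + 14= -2*z - 14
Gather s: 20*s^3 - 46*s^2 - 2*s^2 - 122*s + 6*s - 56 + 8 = 20*s^3 - 48*s^2 - 116*s - 48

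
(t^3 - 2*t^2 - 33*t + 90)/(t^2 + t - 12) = (t^2 + t - 30)/(t + 4)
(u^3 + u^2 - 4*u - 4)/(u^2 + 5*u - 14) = (u^2 + 3*u + 2)/(u + 7)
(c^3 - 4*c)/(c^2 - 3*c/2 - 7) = 2*c*(c - 2)/(2*c - 7)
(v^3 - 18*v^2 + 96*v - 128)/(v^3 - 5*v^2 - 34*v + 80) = (v - 8)/(v + 5)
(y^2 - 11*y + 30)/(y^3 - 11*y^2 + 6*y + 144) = (y - 5)/(y^2 - 5*y - 24)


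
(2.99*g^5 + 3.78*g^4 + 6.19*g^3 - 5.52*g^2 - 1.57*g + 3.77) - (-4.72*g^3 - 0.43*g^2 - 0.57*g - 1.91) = 2.99*g^5 + 3.78*g^4 + 10.91*g^3 - 5.09*g^2 - 1.0*g + 5.68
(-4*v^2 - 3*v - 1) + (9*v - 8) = -4*v^2 + 6*v - 9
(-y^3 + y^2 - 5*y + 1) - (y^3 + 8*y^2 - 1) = -2*y^3 - 7*y^2 - 5*y + 2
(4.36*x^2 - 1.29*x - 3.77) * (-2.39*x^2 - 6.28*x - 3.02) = -10.4204*x^4 - 24.2977*x^3 + 3.9443*x^2 + 27.5714*x + 11.3854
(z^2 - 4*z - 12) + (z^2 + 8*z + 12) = 2*z^2 + 4*z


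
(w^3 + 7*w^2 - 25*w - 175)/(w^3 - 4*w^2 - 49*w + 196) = (w^2 - 25)/(w^2 - 11*w + 28)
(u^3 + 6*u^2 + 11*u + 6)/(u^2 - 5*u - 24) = (u^2 + 3*u + 2)/(u - 8)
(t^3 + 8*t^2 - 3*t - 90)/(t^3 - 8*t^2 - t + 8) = (t^3 + 8*t^2 - 3*t - 90)/(t^3 - 8*t^2 - t + 8)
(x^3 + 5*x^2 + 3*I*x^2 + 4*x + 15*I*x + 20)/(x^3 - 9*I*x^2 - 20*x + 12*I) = (x^2 + x*(5 + 4*I) + 20*I)/(x^2 - 8*I*x - 12)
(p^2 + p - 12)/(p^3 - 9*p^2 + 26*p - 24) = (p + 4)/(p^2 - 6*p + 8)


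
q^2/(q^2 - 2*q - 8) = q^2/(q^2 - 2*q - 8)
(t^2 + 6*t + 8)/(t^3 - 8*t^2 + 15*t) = (t^2 + 6*t + 8)/(t*(t^2 - 8*t + 15))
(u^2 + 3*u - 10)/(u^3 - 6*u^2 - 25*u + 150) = (u - 2)/(u^2 - 11*u + 30)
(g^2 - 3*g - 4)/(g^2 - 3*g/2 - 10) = 2*(g + 1)/(2*g + 5)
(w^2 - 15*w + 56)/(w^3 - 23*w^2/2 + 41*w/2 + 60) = 2*(w - 7)/(2*w^2 - 7*w - 15)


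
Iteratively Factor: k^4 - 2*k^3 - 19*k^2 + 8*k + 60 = (k + 2)*(k^3 - 4*k^2 - 11*k + 30) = (k - 2)*(k + 2)*(k^2 - 2*k - 15) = (k - 5)*(k - 2)*(k + 2)*(k + 3)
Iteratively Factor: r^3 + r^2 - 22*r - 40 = (r - 5)*(r^2 + 6*r + 8) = (r - 5)*(r + 4)*(r + 2)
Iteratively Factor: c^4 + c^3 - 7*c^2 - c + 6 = (c + 1)*(c^3 - 7*c + 6) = (c - 1)*(c + 1)*(c^2 + c - 6) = (c - 1)*(c + 1)*(c + 3)*(c - 2)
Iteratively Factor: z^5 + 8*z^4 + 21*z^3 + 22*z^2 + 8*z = (z + 1)*(z^4 + 7*z^3 + 14*z^2 + 8*z) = (z + 1)*(z + 2)*(z^3 + 5*z^2 + 4*z) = z*(z + 1)*(z + 2)*(z^2 + 5*z + 4) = z*(z + 1)^2*(z + 2)*(z + 4)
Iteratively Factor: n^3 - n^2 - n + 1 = (n - 1)*(n^2 - 1) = (n - 1)^2*(n + 1)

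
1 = 1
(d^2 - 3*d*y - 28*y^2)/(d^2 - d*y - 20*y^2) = (-d + 7*y)/(-d + 5*y)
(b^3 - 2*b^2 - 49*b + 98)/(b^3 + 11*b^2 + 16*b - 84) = (b - 7)/(b + 6)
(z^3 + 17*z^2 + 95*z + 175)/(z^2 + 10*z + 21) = (z^2 + 10*z + 25)/(z + 3)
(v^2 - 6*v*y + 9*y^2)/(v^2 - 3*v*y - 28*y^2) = (-v^2 + 6*v*y - 9*y^2)/(-v^2 + 3*v*y + 28*y^2)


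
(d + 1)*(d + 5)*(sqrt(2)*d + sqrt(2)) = sqrt(2)*d^3 + 7*sqrt(2)*d^2 + 11*sqrt(2)*d + 5*sqrt(2)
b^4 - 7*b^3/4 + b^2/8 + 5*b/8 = b*(b - 5/4)*(b - 1)*(b + 1/2)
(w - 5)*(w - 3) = w^2 - 8*w + 15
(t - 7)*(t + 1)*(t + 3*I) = t^3 - 6*t^2 + 3*I*t^2 - 7*t - 18*I*t - 21*I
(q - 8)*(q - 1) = q^2 - 9*q + 8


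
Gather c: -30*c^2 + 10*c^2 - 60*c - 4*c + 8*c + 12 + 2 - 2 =-20*c^2 - 56*c + 12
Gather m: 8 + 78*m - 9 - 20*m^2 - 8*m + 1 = -20*m^2 + 70*m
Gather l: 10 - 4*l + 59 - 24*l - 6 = 63 - 28*l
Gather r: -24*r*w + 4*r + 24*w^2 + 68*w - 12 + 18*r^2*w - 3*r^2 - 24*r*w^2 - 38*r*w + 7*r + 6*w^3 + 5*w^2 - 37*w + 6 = r^2*(18*w - 3) + r*(-24*w^2 - 62*w + 11) + 6*w^3 + 29*w^2 + 31*w - 6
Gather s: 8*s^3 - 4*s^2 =8*s^3 - 4*s^2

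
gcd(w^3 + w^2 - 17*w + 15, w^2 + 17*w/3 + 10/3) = w + 5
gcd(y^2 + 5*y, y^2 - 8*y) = y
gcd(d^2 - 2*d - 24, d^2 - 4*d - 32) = d + 4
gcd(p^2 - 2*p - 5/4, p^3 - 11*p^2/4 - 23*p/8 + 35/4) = p - 5/2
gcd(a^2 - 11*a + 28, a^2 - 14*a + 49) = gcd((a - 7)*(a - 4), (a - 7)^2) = a - 7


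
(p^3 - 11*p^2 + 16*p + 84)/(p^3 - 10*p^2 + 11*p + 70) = (p - 6)/(p - 5)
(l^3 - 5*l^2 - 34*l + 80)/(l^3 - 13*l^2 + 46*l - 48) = (l + 5)/(l - 3)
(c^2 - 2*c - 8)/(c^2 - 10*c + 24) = (c + 2)/(c - 6)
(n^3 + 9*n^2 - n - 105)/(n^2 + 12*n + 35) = n - 3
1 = 1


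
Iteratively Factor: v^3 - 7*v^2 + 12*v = (v)*(v^2 - 7*v + 12) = v*(v - 4)*(v - 3)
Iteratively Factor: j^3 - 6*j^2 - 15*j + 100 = (j - 5)*(j^2 - j - 20) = (j - 5)*(j + 4)*(j - 5)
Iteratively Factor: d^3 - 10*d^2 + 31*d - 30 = (d - 5)*(d^2 - 5*d + 6) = (d - 5)*(d - 2)*(d - 3)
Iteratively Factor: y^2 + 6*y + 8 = (y + 4)*(y + 2)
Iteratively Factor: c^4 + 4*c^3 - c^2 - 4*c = (c + 4)*(c^3 - c) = (c - 1)*(c + 4)*(c^2 + c) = (c - 1)*(c + 1)*(c + 4)*(c)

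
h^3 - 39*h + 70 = (h - 5)*(h - 2)*(h + 7)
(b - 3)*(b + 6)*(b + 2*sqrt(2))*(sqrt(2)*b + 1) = sqrt(2)*b^4 + 3*sqrt(2)*b^3 + 5*b^3 - 16*sqrt(2)*b^2 + 15*b^2 - 90*b + 6*sqrt(2)*b - 36*sqrt(2)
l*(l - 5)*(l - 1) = l^3 - 6*l^2 + 5*l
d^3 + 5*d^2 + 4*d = d*(d + 1)*(d + 4)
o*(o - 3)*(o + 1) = o^3 - 2*o^2 - 3*o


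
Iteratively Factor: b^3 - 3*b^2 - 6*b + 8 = (b - 4)*(b^2 + b - 2) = (b - 4)*(b + 2)*(b - 1)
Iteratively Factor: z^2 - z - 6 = (z + 2)*(z - 3)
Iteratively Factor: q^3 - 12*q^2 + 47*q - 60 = (q - 3)*(q^2 - 9*q + 20) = (q - 4)*(q - 3)*(q - 5)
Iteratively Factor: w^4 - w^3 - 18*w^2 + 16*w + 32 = (w + 1)*(w^3 - 2*w^2 - 16*w + 32) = (w + 1)*(w + 4)*(w^2 - 6*w + 8) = (w - 4)*(w + 1)*(w + 4)*(w - 2)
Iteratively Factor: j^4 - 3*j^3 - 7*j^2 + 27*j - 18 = (j - 2)*(j^3 - j^2 - 9*j + 9) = (j - 3)*(j - 2)*(j^2 + 2*j - 3) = (j - 3)*(j - 2)*(j + 3)*(j - 1)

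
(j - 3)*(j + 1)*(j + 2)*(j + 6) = j^4 + 6*j^3 - 7*j^2 - 48*j - 36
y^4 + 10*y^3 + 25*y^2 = y^2*(y + 5)^2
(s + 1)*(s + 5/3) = s^2 + 8*s/3 + 5/3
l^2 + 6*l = l*(l + 6)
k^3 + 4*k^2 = k^2*(k + 4)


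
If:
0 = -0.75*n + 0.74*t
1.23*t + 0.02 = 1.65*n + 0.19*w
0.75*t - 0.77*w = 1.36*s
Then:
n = 0.0495812395309883 - 0.471021775544389*w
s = 0.0277120898610701 - 0.829441324268401*w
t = 0.050251256281407 - 0.477386934673367*w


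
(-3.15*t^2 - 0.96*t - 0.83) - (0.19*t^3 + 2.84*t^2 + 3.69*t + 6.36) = -0.19*t^3 - 5.99*t^2 - 4.65*t - 7.19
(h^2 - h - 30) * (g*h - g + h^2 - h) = g*h^3 - 2*g*h^2 - 29*g*h + 30*g + h^4 - 2*h^3 - 29*h^2 + 30*h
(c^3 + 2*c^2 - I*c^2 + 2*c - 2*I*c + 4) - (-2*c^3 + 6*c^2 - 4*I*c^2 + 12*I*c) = 3*c^3 - 4*c^2 + 3*I*c^2 + 2*c - 14*I*c + 4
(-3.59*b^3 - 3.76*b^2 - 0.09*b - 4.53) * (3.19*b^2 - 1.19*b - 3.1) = -11.4521*b^5 - 7.7223*b^4 + 15.3163*b^3 - 2.6876*b^2 + 5.6697*b + 14.043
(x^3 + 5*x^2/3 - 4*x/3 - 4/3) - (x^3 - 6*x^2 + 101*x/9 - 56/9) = 23*x^2/3 - 113*x/9 + 44/9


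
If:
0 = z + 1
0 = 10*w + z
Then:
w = 1/10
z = -1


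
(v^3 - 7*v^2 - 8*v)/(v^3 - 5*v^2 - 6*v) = (v - 8)/(v - 6)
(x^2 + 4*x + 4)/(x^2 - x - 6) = (x + 2)/(x - 3)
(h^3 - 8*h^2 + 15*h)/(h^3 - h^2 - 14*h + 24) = h*(h - 5)/(h^2 + 2*h - 8)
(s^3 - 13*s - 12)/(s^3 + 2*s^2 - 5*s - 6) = (s - 4)/(s - 2)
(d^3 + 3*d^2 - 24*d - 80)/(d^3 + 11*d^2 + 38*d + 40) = (d^2 - d - 20)/(d^2 + 7*d + 10)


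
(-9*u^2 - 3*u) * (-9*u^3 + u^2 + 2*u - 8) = 81*u^5 + 18*u^4 - 21*u^3 + 66*u^2 + 24*u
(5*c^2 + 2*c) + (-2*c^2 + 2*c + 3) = 3*c^2 + 4*c + 3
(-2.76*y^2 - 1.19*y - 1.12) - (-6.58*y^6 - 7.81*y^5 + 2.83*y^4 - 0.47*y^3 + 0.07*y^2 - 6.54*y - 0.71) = 6.58*y^6 + 7.81*y^5 - 2.83*y^4 + 0.47*y^3 - 2.83*y^2 + 5.35*y - 0.41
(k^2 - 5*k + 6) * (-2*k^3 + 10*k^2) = -2*k^5 + 20*k^4 - 62*k^3 + 60*k^2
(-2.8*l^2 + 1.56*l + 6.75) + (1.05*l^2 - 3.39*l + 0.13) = -1.75*l^2 - 1.83*l + 6.88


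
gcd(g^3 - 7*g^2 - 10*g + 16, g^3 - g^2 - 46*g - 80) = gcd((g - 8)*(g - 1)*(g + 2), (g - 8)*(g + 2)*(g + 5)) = g^2 - 6*g - 16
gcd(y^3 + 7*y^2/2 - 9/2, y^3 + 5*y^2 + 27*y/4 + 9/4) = y^2 + 9*y/2 + 9/2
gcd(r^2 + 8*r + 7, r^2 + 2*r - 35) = r + 7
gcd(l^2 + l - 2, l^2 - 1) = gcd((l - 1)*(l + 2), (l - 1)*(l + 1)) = l - 1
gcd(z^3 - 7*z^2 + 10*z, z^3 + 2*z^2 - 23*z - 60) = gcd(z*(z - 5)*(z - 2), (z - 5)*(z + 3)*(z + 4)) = z - 5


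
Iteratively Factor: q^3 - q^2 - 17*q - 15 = (q - 5)*(q^2 + 4*q + 3) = (q - 5)*(q + 3)*(q + 1)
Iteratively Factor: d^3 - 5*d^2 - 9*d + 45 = (d - 3)*(d^2 - 2*d - 15) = (d - 5)*(d - 3)*(d + 3)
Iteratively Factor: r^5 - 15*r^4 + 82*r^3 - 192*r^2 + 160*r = (r)*(r^4 - 15*r^3 + 82*r^2 - 192*r + 160) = r*(r - 5)*(r^3 - 10*r^2 + 32*r - 32) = r*(r - 5)*(r - 2)*(r^2 - 8*r + 16) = r*(r - 5)*(r - 4)*(r - 2)*(r - 4)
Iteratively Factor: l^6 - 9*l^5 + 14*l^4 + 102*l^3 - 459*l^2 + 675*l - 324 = (l - 1)*(l^5 - 8*l^4 + 6*l^3 + 108*l^2 - 351*l + 324) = (l - 1)*(l + 4)*(l^4 - 12*l^3 + 54*l^2 - 108*l + 81) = (l - 3)*(l - 1)*(l + 4)*(l^3 - 9*l^2 + 27*l - 27) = (l - 3)^2*(l - 1)*(l + 4)*(l^2 - 6*l + 9) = (l - 3)^3*(l - 1)*(l + 4)*(l - 3)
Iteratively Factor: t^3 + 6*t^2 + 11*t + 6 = (t + 2)*(t^2 + 4*t + 3) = (t + 2)*(t + 3)*(t + 1)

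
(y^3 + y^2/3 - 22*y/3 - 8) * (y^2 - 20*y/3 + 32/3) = y^5 - 19*y^4/3 + 10*y^3/9 + 400*y^2/9 - 224*y/9 - 256/3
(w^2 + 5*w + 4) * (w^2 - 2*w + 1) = w^4 + 3*w^3 - 5*w^2 - 3*w + 4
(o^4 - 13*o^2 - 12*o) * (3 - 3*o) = -3*o^5 + 3*o^4 + 39*o^3 - 3*o^2 - 36*o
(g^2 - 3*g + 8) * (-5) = -5*g^2 + 15*g - 40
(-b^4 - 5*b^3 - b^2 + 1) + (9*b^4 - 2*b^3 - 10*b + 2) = 8*b^4 - 7*b^3 - b^2 - 10*b + 3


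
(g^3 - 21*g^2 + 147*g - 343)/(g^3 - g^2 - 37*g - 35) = (g^2 - 14*g + 49)/(g^2 + 6*g + 5)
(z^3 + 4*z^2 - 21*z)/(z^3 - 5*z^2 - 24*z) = (-z^2 - 4*z + 21)/(-z^2 + 5*z + 24)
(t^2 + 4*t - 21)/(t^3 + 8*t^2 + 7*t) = (t - 3)/(t*(t + 1))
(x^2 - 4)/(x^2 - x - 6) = (x - 2)/(x - 3)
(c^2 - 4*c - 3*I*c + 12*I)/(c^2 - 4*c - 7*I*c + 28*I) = (c - 3*I)/(c - 7*I)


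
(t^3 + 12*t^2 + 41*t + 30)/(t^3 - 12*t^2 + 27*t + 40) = (t^2 + 11*t + 30)/(t^2 - 13*t + 40)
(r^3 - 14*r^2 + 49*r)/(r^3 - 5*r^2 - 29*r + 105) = r*(r - 7)/(r^2 + 2*r - 15)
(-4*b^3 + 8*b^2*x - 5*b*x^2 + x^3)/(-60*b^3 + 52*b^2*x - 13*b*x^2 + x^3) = (2*b^2 - 3*b*x + x^2)/(30*b^2 - 11*b*x + x^2)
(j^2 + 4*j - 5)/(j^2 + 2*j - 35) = (j^2 + 4*j - 5)/(j^2 + 2*j - 35)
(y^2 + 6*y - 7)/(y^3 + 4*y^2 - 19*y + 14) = 1/(y - 2)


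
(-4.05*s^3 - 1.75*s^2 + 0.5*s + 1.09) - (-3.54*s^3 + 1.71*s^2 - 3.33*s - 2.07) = -0.51*s^3 - 3.46*s^2 + 3.83*s + 3.16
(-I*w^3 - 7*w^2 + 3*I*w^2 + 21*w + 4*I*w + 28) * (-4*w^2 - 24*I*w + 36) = 4*I*w^5 + 4*w^4 - 12*I*w^4 - 12*w^3 + 116*I*w^3 - 268*w^2 - 396*I*w^2 + 756*w - 528*I*w + 1008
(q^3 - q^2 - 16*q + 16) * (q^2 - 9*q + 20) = q^5 - 10*q^4 + 13*q^3 + 140*q^2 - 464*q + 320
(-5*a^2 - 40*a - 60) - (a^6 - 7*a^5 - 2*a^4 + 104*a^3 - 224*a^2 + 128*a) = -a^6 + 7*a^5 + 2*a^4 - 104*a^3 + 219*a^2 - 168*a - 60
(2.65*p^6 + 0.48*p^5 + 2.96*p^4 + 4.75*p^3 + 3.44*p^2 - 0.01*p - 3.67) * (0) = 0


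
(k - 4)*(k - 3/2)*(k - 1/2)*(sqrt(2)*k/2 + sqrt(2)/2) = sqrt(2)*k^4/2 - 5*sqrt(2)*k^3/2 + 11*sqrt(2)*k^2/8 + 23*sqrt(2)*k/8 - 3*sqrt(2)/2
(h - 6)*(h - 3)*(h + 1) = h^3 - 8*h^2 + 9*h + 18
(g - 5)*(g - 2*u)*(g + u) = g^3 - g^2*u - 5*g^2 - 2*g*u^2 + 5*g*u + 10*u^2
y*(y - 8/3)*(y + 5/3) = y^3 - y^2 - 40*y/9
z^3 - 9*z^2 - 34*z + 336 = (z - 8)*(z - 7)*(z + 6)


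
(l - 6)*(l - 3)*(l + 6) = l^3 - 3*l^2 - 36*l + 108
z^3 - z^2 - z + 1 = (z - 1)^2*(z + 1)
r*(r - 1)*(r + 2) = r^3 + r^2 - 2*r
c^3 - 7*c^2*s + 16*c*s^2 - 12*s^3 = (c - 3*s)*(c - 2*s)^2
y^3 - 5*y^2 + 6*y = y*(y - 3)*(y - 2)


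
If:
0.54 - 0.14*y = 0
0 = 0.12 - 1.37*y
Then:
No Solution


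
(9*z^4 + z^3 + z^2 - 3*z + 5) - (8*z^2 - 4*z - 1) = 9*z^4 + z^3 - 7*z^2 + z + 6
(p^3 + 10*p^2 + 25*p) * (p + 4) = p^4 + 14*p^3 + 65*p^2 + 100*p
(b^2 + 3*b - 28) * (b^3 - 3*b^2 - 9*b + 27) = b^5 - 46*b^3 + 84*b^2 + 333*b - 756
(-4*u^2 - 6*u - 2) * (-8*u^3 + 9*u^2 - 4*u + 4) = 32*u^5 + 12*u^4 - 22*u^3 - 10*u^2 - 16*u - 8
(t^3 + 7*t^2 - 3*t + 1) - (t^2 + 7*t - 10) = t^3 + 6*t^2 - 10*t + 11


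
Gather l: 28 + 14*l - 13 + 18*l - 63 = 32*l - 48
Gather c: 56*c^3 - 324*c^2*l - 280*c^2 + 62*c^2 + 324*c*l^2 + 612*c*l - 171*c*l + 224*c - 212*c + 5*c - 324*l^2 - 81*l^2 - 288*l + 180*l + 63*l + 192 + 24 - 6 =56*c^3 + c^2*(-324*l - 218) + c*(324*l^2 + 441*l + 17) - 405*l^2 - 45*l + 210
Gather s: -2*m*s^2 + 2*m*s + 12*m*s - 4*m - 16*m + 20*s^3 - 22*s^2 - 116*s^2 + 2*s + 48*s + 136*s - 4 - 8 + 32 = -20*m + 20*s^3 + s^2*(-2*m - 138) + s*(14*m + 186) + 20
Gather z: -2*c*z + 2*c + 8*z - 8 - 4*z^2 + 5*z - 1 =2*c - 4*z^2 + z*(13 - 2*c) - 9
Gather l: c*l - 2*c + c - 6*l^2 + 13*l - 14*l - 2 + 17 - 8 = -c - 6*l^2 + l*(c - 1) + 7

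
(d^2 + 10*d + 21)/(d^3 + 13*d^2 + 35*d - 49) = (d + 3)/(d^2 + 6*d - 7)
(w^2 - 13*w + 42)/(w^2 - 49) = (w - 6)/(w + 7)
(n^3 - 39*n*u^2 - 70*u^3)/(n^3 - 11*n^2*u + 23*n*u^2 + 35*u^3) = (-n^2 - 7*n*u - 10*u^2)/(-n^2 + 4*n*u + 5*u^2)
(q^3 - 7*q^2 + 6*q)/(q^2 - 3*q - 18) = q*(q - 1)/(q + 3)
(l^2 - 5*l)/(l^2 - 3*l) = (l - 5)/(l - 3)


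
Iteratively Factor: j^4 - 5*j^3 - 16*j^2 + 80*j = (j - 4)*(j^3 - j^2 - 20*j) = j*(j - 4)*(j^2 - j - 20) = j*(j - 4)*(j + 4)*(j - 5)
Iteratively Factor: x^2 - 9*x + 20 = (x - 4)*(x - 5)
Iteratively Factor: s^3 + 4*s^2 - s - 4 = (s + 1)*(s^2 + 3*s - 4) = (s - 1)*(s + 1)*(s + 4)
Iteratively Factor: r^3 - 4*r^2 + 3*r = (r - 3)*(r^2 - r) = (r - 3)*(r - 1)*(r)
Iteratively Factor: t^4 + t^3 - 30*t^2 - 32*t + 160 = (t - 5)*(t^3 + 6*t^2 - 32) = (t - 5)*(t + 4)*(t^2 + 2*t - 8) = (t - 5)*(t - 2)*(t + 4)*(t + 4)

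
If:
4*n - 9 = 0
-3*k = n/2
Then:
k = -3/8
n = 9/4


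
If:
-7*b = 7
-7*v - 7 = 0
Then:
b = -1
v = -1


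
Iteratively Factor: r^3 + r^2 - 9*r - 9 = (r + 1)*(r^2 - 9) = (r + 1)*(r + 3)*(r - 3)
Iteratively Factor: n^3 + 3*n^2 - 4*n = (n + 4)*(n^2 - n) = n*(n + 4)*(n - 1)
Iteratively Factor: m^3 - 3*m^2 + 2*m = (m - 2)*(m^2 - m) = (m - 2)*(m - 1)*(m)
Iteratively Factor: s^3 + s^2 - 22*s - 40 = (s + 2)*(s^2 - s - 20) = (s - 5)*(s + 2)*(s + 4)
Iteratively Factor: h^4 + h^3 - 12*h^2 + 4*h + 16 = (h - 2)*(h^3 + 3*h^2 - 6*h - 8) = (h - 2)*(h + 1)*(h^2 + 2*h - 8) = (h - 2)*(h + 1)*(h + 4)*(h - 2)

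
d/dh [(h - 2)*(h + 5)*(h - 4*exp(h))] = -4*h^2*exp(h) + 3*h^2 - 20*h*exp(h) + 6*h + 28*exp(h) - 10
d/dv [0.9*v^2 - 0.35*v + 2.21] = 1.8*v - 0.35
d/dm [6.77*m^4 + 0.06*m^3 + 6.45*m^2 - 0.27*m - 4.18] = 27.08*m^3 + 0.18*m^2 + 12.9*m - 0.27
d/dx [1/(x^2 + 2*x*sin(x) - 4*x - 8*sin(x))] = 2*(-x*cos(x) - x - sin(x) + 4*cos(x) + 2)/((x - 4)^2*(x + 2*sin(x))^2)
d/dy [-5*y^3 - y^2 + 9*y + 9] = -15*y^2 - 2*y + 9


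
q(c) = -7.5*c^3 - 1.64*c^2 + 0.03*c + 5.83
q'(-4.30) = -401.89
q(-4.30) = 571.68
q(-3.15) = 223.88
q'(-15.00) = -5013.27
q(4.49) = -705.99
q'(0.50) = -7.24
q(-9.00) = 5340.22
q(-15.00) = 24948.88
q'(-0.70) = -8.70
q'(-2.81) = -168.42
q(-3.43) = 289.08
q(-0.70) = 7.58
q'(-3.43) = -253.43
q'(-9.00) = -1792.95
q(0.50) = 4.50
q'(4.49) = -468.30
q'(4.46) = -462.16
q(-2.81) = 159.21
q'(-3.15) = -212.89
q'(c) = -22.5*c^2 - 3.28*c + 0.03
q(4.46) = -692.03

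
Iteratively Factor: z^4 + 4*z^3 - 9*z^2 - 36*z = (z + 3)*(z^3 + z^2 - 12*z) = z*(z + 3)*(z^2 + z - 12) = z*(z + 3)*(z + 4)*(z - 3)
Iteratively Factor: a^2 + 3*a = (a)*(a + 3)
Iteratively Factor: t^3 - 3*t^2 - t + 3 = (t - 3)*(t^2 - 1) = (t - 3)*(t + 1)*(t - 1)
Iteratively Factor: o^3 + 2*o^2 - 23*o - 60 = (o + 3)*(o^2 - o - 20) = (o - 5)*(o + 3)*(o + 4)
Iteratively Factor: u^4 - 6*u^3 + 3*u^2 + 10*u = (u)*(u^3 - 6*u^2 + 3*u + 10) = u*(u - 2)*(u^2 - 4*u - 5) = u*(u - 5)*(u - 2)*(u + 1)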